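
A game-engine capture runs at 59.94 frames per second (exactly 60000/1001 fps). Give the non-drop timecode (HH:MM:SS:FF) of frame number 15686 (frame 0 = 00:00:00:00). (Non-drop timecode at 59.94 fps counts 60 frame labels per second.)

15686 ÷ 60 = 261 full seconds, remainder 26 frames.
261 s = 0 h 4 min 21 s.
Timecode: 00:04:21:26.

00:04:21:26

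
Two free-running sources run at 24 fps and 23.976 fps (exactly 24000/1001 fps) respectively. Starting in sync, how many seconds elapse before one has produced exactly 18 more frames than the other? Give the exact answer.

The gap grows by |24000/1001 − 24| = 24/1001 frames per second.
Time for a 18-frame gap: 18 ÷ (24/1001) = 750.75 s.

750.75 seconds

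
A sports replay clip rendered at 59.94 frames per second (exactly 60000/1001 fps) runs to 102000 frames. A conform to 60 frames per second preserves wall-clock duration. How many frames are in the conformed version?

102102 frames

Target frames = source frames × (target rate / source rate) = 102000 × (60)/(60000/1001) = 102000 × 1001/1000 = 102102.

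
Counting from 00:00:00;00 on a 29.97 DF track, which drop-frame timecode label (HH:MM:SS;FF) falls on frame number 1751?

Each 10-minute DF block holds 10 × 60 × 30 − 9 × 2 = 17982 frames. 1751 ÷ 17982 → 0 full blocks, remainder 1751.
Within the partial block the first minute is 1800 frames and each further minute 1798, so 0 further minute boundaries passed. Total skipped labels = 18 × 0 + 2 × 0 = 0.
Non-drop label index = 1751 + 0 = 1751; at 30 labels/s that is 00:00:58:11, i.e. DF 00:00:58;11.

00:00:58;11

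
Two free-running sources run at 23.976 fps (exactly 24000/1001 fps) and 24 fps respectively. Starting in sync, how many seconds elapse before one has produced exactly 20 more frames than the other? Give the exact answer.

5005/6 seconds

The gap grows by |24 − 24000/1001| = 24/1001 frames per second.
Time for a 20-frame gap: 20 ÷ (24/1001) = 5005/6 s.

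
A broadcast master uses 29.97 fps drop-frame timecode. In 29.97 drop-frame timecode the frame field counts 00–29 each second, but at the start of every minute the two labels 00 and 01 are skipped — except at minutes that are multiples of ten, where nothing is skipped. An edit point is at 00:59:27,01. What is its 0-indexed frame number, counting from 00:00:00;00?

As if non-drop at 30 labels/s: (0 × 3600 + 59 × 60 + 27) × 30 + 1 = 107011.
Minute boundaries passed: 59; those not divisible by 10: 59 − 5 = 54; dropped labels = 2 × 54 = 108.
Actual frame index = 107011 − 108 = 106903.

106903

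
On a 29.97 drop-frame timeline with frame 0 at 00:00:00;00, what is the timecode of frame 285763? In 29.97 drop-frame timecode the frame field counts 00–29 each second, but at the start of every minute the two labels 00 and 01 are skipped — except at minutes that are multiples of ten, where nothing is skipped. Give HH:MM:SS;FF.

Ten DF minutes hold 17982 frames, so frame 285763 lies in block 15 (frames 269730–287711) with 16033 frames into that block.
The block's first minute is 1800 frames and the rest 1798 each; 16033 frames reaches minute 8, so 15 × 18 + 8 × 2 = 286 labels have been skipped so far.
Adding those back, label number 285763 + 286 = 286049 at 30 labels/s is 9534 s + 29 f = 2 h 38 min 54 s frame 29, i.e. 02:38:54;29.

02:38:54;29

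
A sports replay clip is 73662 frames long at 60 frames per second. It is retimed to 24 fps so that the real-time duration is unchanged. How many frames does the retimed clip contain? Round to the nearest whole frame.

29465 frames

Frames at target rate = 73662 × (24) / (60) = 147324/5 ≈ 29464.800.
Nearest whole frame: 29465.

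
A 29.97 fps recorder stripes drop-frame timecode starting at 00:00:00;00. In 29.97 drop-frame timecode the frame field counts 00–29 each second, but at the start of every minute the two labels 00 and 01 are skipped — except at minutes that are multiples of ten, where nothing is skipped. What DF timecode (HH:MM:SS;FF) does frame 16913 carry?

Ten DF minutes hold 17982 frames, so frame 16913 lies in block 0 (frames 0–17981) with 16913 frames into that block.
The block's first minute is 1800 frames and the rest 1798 each; 16913 frames reaches minute 9, so 0 × 18 + 9 × 2 = 18 labels have been skipped so far.
Adding those back, label number 16913 + 18 = 16931 at 30 labels/s is 564 s + 11 f = 0 h 9 min 24 s frame 11, i.e. 00:09:24;11.

00:09:24;11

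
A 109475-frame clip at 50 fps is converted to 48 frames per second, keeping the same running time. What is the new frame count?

105096 frames

Target frames = source frames × (target rate / source rate) = 109475 × (48)/(50) = 109475 × 24/25 = 105096.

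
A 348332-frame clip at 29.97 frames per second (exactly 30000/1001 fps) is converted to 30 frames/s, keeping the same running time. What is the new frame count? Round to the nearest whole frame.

Frames at target rate = 348332 × (30) / (30000/1001) = 87170083/250 ≈ 348680.332.
Nearest whole frame: 348680.

348680 frames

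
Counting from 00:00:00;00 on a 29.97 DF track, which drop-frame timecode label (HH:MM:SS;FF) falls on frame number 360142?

Ten DF minutes hold 17982 frames, so frame 360142 lies in block 20 (frames 359640–377621) with 502 frames into that block.
The block's first minute is 1800 frames and the rest 1798 each; 502 frames reaches minute 0, so 20 × 18 + 0 × 2 = 360 labels have been skipped so far.
Adding those back, label number 360142 + 360 = 360502 at 30 labels/s is 12016 s + 22 f = 3 h 20 min 16 s frame 22, i.e. 03:20:16;22.

03:20:16;22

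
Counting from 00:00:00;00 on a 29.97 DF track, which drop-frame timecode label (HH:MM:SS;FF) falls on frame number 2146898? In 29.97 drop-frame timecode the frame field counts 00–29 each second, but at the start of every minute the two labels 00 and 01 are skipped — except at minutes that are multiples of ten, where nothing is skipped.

19:53:54;26

Each 10-minute DF block holds 10 × 60 × 30 − 9 × 2 = 17982 frames. 2146898 ÷ 17982 → 119 full blocks, remainder 7040.
Within the partial block the first minute is 1800 frames and each further minute 1798, so 3 further minute boundaries passed. Total skipped labels = 18 × 119 + 2 × 3 = 2148.
Non-drop label index = 2146898 + 2148 = 2149046; at 30 labels/s that is 19:53:54:26, i.e. DF 19:53:54;26.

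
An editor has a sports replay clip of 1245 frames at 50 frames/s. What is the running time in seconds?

24.9 seconds

Running time = 1245 / (50) = 24.9 s.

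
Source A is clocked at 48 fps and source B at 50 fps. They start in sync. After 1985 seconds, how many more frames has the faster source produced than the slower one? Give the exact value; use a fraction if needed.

3970 frames

A emits 48 × 1985 = 95280 frames; B emits 50 × 1985 = 99250.
Difference = 3970 frames; B is ahead of A.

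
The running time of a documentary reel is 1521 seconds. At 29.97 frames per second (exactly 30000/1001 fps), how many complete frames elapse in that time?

45584 frames

Frames = 1521 × 30000/1001 = 3510000/77 ≈ 45584.4156.
Complete frames: 45584.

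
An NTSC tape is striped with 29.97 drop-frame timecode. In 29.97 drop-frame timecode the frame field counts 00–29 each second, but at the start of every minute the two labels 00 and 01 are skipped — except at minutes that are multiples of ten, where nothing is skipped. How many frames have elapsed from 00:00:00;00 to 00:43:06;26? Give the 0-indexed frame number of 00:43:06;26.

As if non-drop at 30 labels/s: (0 × 3600 + 43 × 60 + 6) × 30 + 26 = 77606.
Minute boundaries passed: 43; those not divisible by 10: 43 − 4 = 39; dropped labels = 2 × 39 = 78.
Actual frame index = 77606 − 78 = 77528.

77528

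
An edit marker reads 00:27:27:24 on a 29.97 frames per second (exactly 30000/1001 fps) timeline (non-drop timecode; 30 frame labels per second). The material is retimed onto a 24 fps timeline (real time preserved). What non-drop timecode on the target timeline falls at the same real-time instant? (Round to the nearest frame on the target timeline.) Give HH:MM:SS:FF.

Source frame index: (0×3600 + 27×60 + 27) × 30 + 24 = 49434.
Real time: 49434 / (30000/1001) = 8247239/5000 s.
Target frame: (8247239/5000) × (24) = 24741717/625 ≈ 39586.747 → 39587.
At 24 labels/s: frame 39587 → 00:27:29:11.

00:27:29:11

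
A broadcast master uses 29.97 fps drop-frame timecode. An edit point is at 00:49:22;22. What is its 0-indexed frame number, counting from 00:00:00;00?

88792

Complete 10-minute blocks: 4, each 17982 frames → 71928.
Remaining 9 whole minutes in the current block: 1800 + 8 × 1798 = 16184 frames.
Within the current minute: 22 × 30 + 22 − 2 = 680 (labels ;00/;01 skipped at this minute). Total = 71928 + 16184 + 680 = 88792.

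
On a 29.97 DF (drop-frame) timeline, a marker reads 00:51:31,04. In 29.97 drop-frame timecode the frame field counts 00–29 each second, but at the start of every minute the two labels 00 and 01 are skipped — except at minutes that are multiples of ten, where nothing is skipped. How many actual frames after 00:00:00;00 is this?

92642

Complete 10-minute blocks: 5, each 17982 frames → 89910.
Remaining 1 whole minute in the current block: 1800 + 0 × 1798 = 1800 frames.
Within the current minute: 31 × 30 + 4 − 2 = 932 (labels ;00/;01 skipped at this minute). Total = 89910 + 1800 + 932 = 92642.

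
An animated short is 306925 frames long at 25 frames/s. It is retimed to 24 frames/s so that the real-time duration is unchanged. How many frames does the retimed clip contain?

294648 frames

Target frames = source frames × (target rate / source rate) = 306925 × (24)/(25) = 306925 × 24/25 = 294648.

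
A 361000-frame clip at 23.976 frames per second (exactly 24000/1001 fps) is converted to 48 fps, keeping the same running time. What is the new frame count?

Target frames = source frames × (target rate / source rate) = 361000 × (48)/(24000/1001) = 361000 × 1001/500 = 722722.

722722 frames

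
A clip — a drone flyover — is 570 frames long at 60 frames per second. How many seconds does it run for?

Running time = 570 / (60) = 9.5 s.

9.5 seconds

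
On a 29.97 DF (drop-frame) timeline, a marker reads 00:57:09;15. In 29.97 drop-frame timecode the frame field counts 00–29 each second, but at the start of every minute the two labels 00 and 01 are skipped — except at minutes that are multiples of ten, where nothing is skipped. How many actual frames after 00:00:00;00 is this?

102781

Complete 10-minute blocks: 5, each 17982 frames → 89910.
Remaining 7 whole minutes in the current block: 1800 + 6 × 1798 = 12588 frames.
Within the current minute: 9 × 30 + 15 − 2 = 283 (labels ;00/;01 skipped at this minute). Total = 89910 + 12588 + 283 = 102781.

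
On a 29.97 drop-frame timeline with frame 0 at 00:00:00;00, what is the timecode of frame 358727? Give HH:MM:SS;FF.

Ten DF minutes hold 17982 frames, so frame 358727 lies in block 19 (frames 341658–359639) with 17069 frames into that block.
The block's first minute is 1800 frames and the rest 1798 each; 17069 frames reaches minute 9, so 19 × 18 + 9 × 2 = 360 labels have been skipped so far.
Adding those back, label number 358727 + 360 = 359087 at 30 labels/s is 11969 s + 17 f = 3 h 19 min 29 s frame 17, i.e. 03:19:29;17.

03:19:29;17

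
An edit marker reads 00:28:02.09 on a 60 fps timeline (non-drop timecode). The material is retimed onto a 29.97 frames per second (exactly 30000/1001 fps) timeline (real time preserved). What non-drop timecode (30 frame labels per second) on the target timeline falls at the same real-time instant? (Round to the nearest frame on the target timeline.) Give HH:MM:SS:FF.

00:28:00:14

Source frame index: (0×3600 + 28×60 + 2) × 60 + 9 = 100929.
Real time: 100929 / (60) = 33643/20 s.
Target frame: (33643/20) × (30000/1001) = 50464500/1001 ≈ 50414.086 → 50414.
At 30 labels/s: frame 50414 → 00:28:00:14.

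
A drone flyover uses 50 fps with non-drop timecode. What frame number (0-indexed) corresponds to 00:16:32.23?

Total seconds to the label: (0 × 3600 + 16 × 60 + 32) = 992.
Frame index = 992 × 50 + 23 = 49623.

49623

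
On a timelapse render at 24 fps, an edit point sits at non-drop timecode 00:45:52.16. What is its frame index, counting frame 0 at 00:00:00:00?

Total seconds to the label: (0 × 3600 + 45 × 60 + 52) = 2752.
Frame index = 2752 × 24 + 16 = 66064.

frame 66064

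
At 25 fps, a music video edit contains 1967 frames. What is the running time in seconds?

Running time = 1967 / (25) = 78.68 s.

78.68 seconds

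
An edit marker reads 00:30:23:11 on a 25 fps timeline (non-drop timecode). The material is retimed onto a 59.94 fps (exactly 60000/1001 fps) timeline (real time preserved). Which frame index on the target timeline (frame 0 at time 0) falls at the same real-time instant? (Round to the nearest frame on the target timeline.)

frame 109297

Source frame index: (0×3600 + 30×60 + 23) × 25 + 11 = 45586.
Real time: 45586 / (25) = 45586/25 s.
Target frame: (45586/25) × (60000/1001) = 109406400/1001 ≈ 109297.103 → 109297.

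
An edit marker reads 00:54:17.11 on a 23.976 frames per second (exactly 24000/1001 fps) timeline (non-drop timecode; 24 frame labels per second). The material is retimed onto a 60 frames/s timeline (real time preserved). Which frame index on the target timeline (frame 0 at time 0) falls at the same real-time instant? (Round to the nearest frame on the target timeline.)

Source frame index: (0×3600 + 54×60 + 17) × 24 + 11 = 78179.
Real time: 78179 / (24000/1001) = 78257179/24000 s.
Target frame: (78257179/24000) × (60) = 78257179/400 ≈ 195642.948 → 195643.

frame 195643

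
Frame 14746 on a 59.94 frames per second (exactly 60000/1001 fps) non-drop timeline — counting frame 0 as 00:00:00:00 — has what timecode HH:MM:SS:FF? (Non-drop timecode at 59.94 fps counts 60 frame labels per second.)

14746 ÷ 60 = 245 full seconds, remainder 46 frames.
245 s = 0 h 4 min 5 s.
Timecode: 00:04:05:46.

00:04:05:46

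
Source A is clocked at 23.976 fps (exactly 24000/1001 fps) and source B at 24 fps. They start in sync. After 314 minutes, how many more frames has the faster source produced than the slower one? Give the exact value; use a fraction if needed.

452160/1001 frames

314 min = 18840 s.
A emits 24000/1001 × 18840 = 452160000/1001 frames; B emits 24 × 18840 = 452160.
Difference = 452160/1001 frames (≈ 451.7083); B is ahead of A.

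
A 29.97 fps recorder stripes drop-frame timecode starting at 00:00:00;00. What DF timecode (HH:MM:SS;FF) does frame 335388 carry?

Each 10-minute DF block holds 10 × 60 × 30 − 9 × 2 = 17982 frames. 335388 ÷ 17982 → 18 full blocks, remainder 11712.
Within the partial block the first minute is 1800 frames and each further minute 1798, so 6 further minute boundaries passed. Total skipped labels = 18 × 18 + 2 × 6 = 336.
Non-drop label index = 335388 + 336 = 335724; at 30 labels/s that is 03:06:30:24, i.e. DF 03:06:30;24.

03:06:30;24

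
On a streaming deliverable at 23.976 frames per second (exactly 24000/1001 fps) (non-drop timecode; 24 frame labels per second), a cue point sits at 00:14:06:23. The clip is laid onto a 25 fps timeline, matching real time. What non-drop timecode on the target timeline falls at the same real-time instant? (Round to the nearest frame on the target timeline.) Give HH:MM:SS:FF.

Source frame index: (0×3600 + 14×60 + 6) × 24 + 23 = 20327.
Real time: 20327 / (24000/1001) = 20347327/24000 s.
Target frame: (20347327/24000) × (25) = 20347327/960 ≈ 21195.132 → 21195.
At 25 labels/s: frame 21195 → 00:14:07:20.

00:14:07:20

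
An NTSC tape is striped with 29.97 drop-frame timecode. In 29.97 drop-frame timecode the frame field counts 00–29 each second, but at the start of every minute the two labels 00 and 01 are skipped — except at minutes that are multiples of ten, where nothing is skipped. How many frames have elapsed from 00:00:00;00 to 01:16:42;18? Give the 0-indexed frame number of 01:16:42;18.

As if non-drop at 30 labels/s: (1 × 3600 + 16 × 60 + 42) × 30 + 18 = 138078.
Minute boundaries passed: 76; those not divisible by 10: 76 − 7 = 69; dropped labels = 2 × 69 = 138.
Actual frame index = 138078 − 138 = 137940.

137940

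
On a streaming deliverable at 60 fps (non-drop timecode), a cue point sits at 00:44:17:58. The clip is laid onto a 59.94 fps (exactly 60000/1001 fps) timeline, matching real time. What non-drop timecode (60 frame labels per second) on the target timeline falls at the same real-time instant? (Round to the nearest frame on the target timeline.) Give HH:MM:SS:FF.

Source frame index: (0×3600 + 44×60 + 17) × 60 + 58 = 159478.
Real time: 159478 / (60) = 79739/30 s.
Target frame: (79739/30) × (60000/1001) = 14498000/91 ≈ 159318.681 → 159319.
At 60 labels/s: frame 159319 → 00:44:15:19.

00:44:15:19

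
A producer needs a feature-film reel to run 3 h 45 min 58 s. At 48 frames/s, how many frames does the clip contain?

3 h 45 min 58 s = 13558 s.
Frames = 13558 × 48 = 650784.

650784 frames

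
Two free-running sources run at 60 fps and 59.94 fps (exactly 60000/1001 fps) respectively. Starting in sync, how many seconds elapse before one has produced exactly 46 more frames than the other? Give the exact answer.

23023/30 seconds

The gap grows by |60000/1001 − 60| = 60/1001 frames per second.
Time for a 46-frame gap: 46 ÷ (60/1001) = 23023/30 s.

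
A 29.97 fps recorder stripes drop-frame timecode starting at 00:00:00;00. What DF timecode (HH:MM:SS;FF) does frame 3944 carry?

Each 10-minute DF block holds 10 × 60 × 30 − 9 × 2 = 17982 frames. 3944 ÷ 17982 → 0 full blocks, remainder 3944.
Within the partial block the first minute is 1800 frames and each further minute 1798, so 2 further minute boundaries passed. Total skipped labels = 18 × 0 + 2 × 2 = 4.
Non-drop label index = 3944 + 4 = 3948; at 30 labels/s that is 00:02:11:18, i.e. DF 00:02:11;18.

00:02:11;18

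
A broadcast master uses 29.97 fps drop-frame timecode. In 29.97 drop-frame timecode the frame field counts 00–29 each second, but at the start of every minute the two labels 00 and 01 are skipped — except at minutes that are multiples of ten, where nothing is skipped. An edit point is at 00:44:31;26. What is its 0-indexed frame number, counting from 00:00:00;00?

As if non-drop at 30 labels/s: (0 × 3600 + 44 × 60 + 31) × 30 + 26 = 80156.
Minute boundaries passed: 44; those not divisible by 10: 44 − 4 = 40; dropped labels = 2 × 40 = 80.
Actual frame index = 80156 − 80 = 80076.

80076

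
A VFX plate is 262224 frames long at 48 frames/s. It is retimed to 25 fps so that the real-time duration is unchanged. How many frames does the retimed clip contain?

Target frames = source frames × (target rate / source rate) = 262224 × (25)/(48) = 262224 × 25/48 = 136575.

136575 frames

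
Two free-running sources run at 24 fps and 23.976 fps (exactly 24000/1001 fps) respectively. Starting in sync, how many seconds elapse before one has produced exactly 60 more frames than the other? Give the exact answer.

The gap grows by |24000/1001 − 24| = 24/1001 frames per second.
Time for a 60-frame gap: 60 ÷ (24/1001) = 2502.5 s.

2502.5 seconds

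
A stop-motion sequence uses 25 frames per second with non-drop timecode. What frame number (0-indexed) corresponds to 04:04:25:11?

Total seconds to the label: (4 × 3600 + 4 × 60 + 25) = 14665.
Frame index = 14665 × 25 + 11 = 366636.

frame 366636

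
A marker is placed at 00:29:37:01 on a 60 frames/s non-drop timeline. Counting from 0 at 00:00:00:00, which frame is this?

106621

Total seconds to the label: (0 × 3600 + 29 × 60 + 37) = 1777.
Frame index = 1777 × 60 + 1 = 106621.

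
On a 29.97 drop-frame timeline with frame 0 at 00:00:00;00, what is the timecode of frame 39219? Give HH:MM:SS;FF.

00:21:48;17

Ten DF minutes hold 17982 frames, so frame 39219 lies in block 2 (frames 35964–53945) with 3255 frames into that block.
The block's first minute is 1800 frames and the rest 1798 each; 3255 frames reaches minute 1, so 2 × 18 + 1 × 2 = 38 labels have been skipped so far.
Adding those back, label number 39219 + 38 = 39257 at 30 labels/s is 1308 s + 17 f = 0 h 21 min 48 s frame 17, i.e. 00:21:48;17.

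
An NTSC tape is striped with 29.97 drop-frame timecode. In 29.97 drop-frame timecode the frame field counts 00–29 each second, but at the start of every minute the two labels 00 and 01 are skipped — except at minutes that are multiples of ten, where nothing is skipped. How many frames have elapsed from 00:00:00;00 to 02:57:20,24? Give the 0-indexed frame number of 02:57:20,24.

As if non-drop at 30 labels/s: (2 × 3600 + 57 × 60 + 20) × 30 + 24 = 319224.
Minute boundaries passed: 177; those not divisible by 10: 177 − 17 = 160; dropped labels = 2 × 160 = 320.
Actual frame index = 319224 − 320 = 318904.

318904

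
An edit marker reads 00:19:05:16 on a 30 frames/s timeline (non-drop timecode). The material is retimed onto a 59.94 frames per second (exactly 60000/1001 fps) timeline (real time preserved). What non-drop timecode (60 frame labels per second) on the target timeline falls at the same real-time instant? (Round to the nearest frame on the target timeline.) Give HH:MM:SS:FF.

Source frame index: (0×3600 + 19×60 + 5) × 30 + 16 = 34366.
Real time: 34366 / (30) = 17183/15 s.
Target frame: (17183/15) × (60000/1001) = 68732000/1001 ≈ 68663.337 → 68663.
At 60 labels/s: frame 68663 → 00:19:04:23.

00:19:04:23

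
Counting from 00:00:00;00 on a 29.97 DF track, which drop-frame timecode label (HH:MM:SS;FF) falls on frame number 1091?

Each 10-minute DF block holds 10 × 60 × 30 − 9 × 2 = 17982 frames. 1091 ÷ 17982 → 0 full blocks, remainder 1091.
Within the partial block the first minute is 1800 frames and each further minute 1798, so 0 further minute boundaries passed. Total skipped labels = 18 × 0 + 2 × 0 = 0.
Non-drop label index = 1091 + 0 = 1091; at 30 labels/s that is 00:00:36:11, i.e. DF 00:00:36;11.

00:00:36;11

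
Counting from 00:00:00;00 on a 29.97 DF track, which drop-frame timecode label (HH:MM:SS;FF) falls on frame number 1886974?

Each 10-minute DF block holds 10 × 60 × 30 − 9 × 2 = 17982 frames. 1886974 ÷ 17982 → 104 full blocks, remainder 16846.
Within the partial block the first minute is 1800 frames and each further minute 1798, so 9 further minute boundaries passed. Total skipped labels = 18 × 104 + 2 × 9 = 1890.
Non-drop label index = 1886974 + 1890 = 1888864; at 30 labels/s that is 17:29:22:04, i.e. DF 17:29:22;04.

17:29:22;04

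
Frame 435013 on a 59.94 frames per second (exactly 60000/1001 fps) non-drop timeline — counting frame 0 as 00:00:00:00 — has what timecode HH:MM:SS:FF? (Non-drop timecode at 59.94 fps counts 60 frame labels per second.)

02:00:50:13

435013 ÷ 60 = 7250 full seconds, remainder 13 frames.
7250 s = 2 h 0 min 50 s.
Timecode: 02:00:50:13.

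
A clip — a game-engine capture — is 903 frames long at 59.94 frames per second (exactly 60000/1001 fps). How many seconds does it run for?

Running time = 903 / (60000/1001) = 15.06505 s.

15.06505 seconds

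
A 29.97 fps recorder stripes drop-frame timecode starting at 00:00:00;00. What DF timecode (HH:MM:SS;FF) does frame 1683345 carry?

Ten DF minutes hold 17982 frames, so frame 1683345 lies in block 93 (frames 1672326–1690307) with 11019 frames into that block.
The block's first minute is 1800 frames and the rest 1798 each; 11019 frames reaches minute 6, so 93 × 18 + 6 × 2 = 1686 labels have been skipped so far.
Adding those back, label number 1683345 + 1686 = 1685031 at 30 labels/s is 56167 s + 21 f = 15 h 36 min 7 s frame 21, i.e. 15:36:07;21.

15:36:07;21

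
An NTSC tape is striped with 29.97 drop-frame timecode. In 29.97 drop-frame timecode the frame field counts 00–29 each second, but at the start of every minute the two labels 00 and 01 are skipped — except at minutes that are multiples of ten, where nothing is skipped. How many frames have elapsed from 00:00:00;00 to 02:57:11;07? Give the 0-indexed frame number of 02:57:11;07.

As if non-drop at 30 labels/s: (2 × 3600 + 57 × 60 + 11) × 30 + 7 = 318937.
Minute boundaries passed: 177; those not divisible by 10: 177 − 17 = 160; dropped labels = 2 × 160 = 320.
Actual frame index = 318937 − 320 = 318617.

318617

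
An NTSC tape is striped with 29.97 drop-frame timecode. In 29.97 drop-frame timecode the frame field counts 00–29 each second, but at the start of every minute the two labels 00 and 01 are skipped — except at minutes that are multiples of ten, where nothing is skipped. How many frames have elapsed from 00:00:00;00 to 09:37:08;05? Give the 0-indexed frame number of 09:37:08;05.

As if non-drop at 30 labels/s: (9 × 3600 + 37 × 60 + 8) × 30 + 5 = 1038845.
Minute boundaries passed: 577; those not divisible by 10: 577 − 57 = 520; dropped labels = 2 × 520 = 1040.
Actual frame index = 1038845 − 1040 = 1037805.

1037805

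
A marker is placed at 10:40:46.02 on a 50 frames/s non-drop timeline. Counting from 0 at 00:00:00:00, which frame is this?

1922302

Total seconds to the label: (10 × 3600 + 40 × 60 + 46) = 38446.
Frame index = 38446 × 50 + 2 = 1922302.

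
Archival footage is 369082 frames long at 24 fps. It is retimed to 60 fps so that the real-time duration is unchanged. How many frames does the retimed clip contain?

Frames at target rate = 369082 × (60) / (24) = 922705.

922705 frames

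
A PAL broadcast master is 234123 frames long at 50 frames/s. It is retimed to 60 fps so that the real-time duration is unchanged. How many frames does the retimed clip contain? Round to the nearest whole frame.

280948 frames

Frames at target rate = 234123 × (60) / (50) = 1404738/5 ≈ 280947.600.
Nearest whole frame: 280948.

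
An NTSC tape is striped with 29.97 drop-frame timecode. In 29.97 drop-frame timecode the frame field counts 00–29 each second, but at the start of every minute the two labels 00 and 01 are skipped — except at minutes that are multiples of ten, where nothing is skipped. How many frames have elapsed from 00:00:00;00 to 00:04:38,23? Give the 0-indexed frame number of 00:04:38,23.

As if non-drop at 30 labels/s: (0 × 3600 + 4 × 60 + 38) × 30 + 23 = 8363.
Minute boundaries passed: 4; those not divisible by 10: 4 − 0 = 4; dropped labels = 2 × 4 = 8.
Actual frame index = 8363 − 8 = 8355.

8355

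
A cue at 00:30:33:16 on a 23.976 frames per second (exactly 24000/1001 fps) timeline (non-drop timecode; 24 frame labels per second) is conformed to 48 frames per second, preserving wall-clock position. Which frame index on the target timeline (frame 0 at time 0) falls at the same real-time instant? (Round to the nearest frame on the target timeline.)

Source frame index: (0×3600 + 30×60 + 33) × 24 + 16 = 44008.
Real time: 44008 / (24000/1001) = 5506501/3000 s.
Target frame: (5506501/3000) × (48) = 11013002/125 ≈ 88104.016 → 88104.

frame 88104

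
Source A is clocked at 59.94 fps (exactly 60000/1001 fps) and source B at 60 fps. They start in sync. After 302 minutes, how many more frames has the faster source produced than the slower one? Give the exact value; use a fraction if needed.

1087200/1001 frames

302 min = 18120 s.
A emits 60000/1001 × 18120 = 1087200000/1001 frames; B emits 60 × 18120 = 1087200.
Difference = 1087200/1001 frames (≈ 1086.1139); B is ahead of A.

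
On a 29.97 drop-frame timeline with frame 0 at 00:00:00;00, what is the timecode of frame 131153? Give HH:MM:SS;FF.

01:12:56;03

Each 10-minute DF block holds 10 × 60 × 30 − 9 × 2 = 17982 frames. 131153 ÷ 17982 → 7 full blocks, remainder 5279.
Within the partial block the first minute is 1800 frames and each further minute 1798, so 2 further minute boundaries passed. Total skipped labels = 18 × 7 + 2 × 2 = 130.
Non-drop label index = 131153 + 130 = 131283; at 30 labels/s that is 01:12:56:03, i.e. DF 01:12:56;03.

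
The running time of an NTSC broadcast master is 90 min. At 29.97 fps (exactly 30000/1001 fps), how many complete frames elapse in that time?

90 min = 5400 s.
Frames = 5400 × 30000/1001 = 162000000/1001 ≈ 161838.1618.
Complete frames: 161838.

161838 frames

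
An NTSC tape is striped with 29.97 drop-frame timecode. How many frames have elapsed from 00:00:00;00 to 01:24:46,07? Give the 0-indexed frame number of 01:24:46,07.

152435

Complete 10-minute blocks: 8, each 17982 frames → 143856.
Remaining 4 whole minutes in the current block: 1800 + 3 × 1798 = 7194 frames.
Within the current minute: 46 × 30 + 7 − 2 = 1385 (labels ;00/;01 skipped at this minute). Total = 143856 + 7194 + 1385 = 152435.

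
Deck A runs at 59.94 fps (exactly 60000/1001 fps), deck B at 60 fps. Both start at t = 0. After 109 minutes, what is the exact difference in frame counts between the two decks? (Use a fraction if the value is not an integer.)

109 min = 6540 s.
A emits 60000/1001 × 6540 = 392400000/1001 frames; B emits 60 × 6540 = 392400.
Difference = 392400/1001 frames (≈ 392.0080); B is ahead of A.

392400/1001 frames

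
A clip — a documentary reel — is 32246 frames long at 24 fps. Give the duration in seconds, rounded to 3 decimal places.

1343.583 seconds

Running time = 32246 × 1/24 = 16123/12 s ≈ 1343.583 s.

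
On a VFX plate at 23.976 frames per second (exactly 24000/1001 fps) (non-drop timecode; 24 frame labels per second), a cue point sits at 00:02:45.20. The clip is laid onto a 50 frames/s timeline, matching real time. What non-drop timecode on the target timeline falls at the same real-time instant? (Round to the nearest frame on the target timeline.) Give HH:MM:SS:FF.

00:02:46:00

Source frame index: (0×3600 + 2×60 + 45) × 24 + 20 = 3980.
Real time: 3980 / (24000/1001) = 199199/1200 s.
Target frame: (199199/1200) × (50) = 199199/24 ≈ 8299.958 → 8300.
At 50 labels/s: frame 8300 → 00:02:46:00.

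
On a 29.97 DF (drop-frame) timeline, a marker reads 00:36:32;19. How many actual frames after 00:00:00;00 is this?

As if non-drop at 30 labels/s: (0 × 3600 + 36 × 60 + 32) × 30 + 19 = 65779.
Minute boundaries passed: 36; those not divisible by 10: 36 − 3 = 33; dropped labels = 2 × 33 = 66.
Actual frame index = 65779 − 66 = 65713.

65713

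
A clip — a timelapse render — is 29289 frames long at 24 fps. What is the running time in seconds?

1220.375 seconds

Running time = 29289 / (24) = 1220.375 s.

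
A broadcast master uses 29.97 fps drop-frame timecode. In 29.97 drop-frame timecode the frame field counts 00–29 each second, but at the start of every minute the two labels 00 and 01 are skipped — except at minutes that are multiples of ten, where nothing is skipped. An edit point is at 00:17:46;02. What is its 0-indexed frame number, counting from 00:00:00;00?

Complete 10-minute blocks: 1, each 17982 frames → 17982.
Remaining 7 whole minutes in the current block: 1800 + 6 × 1798 = 12588 frames.
Within the current minute: 46 × 30 + 2 − 2 = 1380 (labels ;00/;01 skipped at this minute). Total = 17982 + 12588 + 1380 = 31950.

31950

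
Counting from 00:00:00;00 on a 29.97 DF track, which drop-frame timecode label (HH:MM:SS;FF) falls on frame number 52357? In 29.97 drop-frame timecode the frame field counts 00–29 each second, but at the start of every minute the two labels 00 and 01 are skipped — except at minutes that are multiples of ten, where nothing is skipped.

Ten DF minutes hold 17982 frames, so frame 52357 lies in block 2 (frames 35964–53945) with 16393 frames into that block.
The block's first minute is 1800 frames and the rest 1798 each; 16393 frames reaches minute 9, so 2 × 18 + 9 × 2 = 54 labels have been skipped so far.
Adding those back, label number 52357 + 54 = 52411 at 30 labels/s is 1747 s + 1 f = 0 h 29 min 7 s frame 1, i.e. 00:29:07;01.

00:29:07;01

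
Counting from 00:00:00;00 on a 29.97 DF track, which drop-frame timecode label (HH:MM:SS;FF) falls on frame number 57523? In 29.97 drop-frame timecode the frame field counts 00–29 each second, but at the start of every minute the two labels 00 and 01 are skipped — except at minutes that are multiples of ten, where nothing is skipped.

Each 10-minute DF block holds 10 × 60 × 30 − 9 × 2 = 17982 frames. 57523 ÷ 17982 → 3 full blocks, remainder 3577.
Within the partial block the first minute is 1800 frames and each further minute 1798, so 1 further minute boundary passed. Total skipped labels = 18 × 3 + 2 × 1 = 56.
Non-drop label index = 57523 + 56 = 57579; at 30 labels/s that is 00:31:59:09, i.e. DF 00:31:59;09.

00:31:59;09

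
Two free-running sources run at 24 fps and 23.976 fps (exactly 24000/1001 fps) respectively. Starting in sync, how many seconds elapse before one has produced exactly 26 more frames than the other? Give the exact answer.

13013/12 seconds

The gap grows by |24000/1001 − 24| = 24/1001 frames per second.
Time for a 26-frame gap: 26 ÷ (24/1001) = 13013/12 s.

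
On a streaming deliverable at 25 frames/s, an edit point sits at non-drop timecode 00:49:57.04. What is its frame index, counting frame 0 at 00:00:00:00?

74929

Total seconds to the label: (0 × 3600 + 49 × 60 + 57) = 2997.
Frame index = 2997 × 25 + 4 = 74929.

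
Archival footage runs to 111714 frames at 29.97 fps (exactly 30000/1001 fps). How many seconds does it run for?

Running time = 111714 / (30000/1001) = 3727.5238 s.

3727.5238 seconds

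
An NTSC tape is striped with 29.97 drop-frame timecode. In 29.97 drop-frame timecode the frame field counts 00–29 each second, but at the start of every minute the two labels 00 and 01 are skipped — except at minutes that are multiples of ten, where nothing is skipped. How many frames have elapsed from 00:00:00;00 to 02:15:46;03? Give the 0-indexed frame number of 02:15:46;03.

Complete 10-minute blocks: 13, each 17982 frames → 233766.
Remaining 5 whole minutes in the current block: 1800 + 4 × 1798 = 8992 frames.
Within the current minute: 46 × 30 + 3 − 2 = 1381 (labels ;00/;01 skipped at this minute). Total = 233766 + 8992 + 1381 = 244139.

244139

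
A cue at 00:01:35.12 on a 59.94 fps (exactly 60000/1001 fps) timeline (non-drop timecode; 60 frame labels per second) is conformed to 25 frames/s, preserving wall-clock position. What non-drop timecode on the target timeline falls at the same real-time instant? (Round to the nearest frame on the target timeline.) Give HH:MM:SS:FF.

00:01:35:07

Source frame index: (0×3600 + 1×60 + 35) × 60 + 12 = 5712.
Real time: 5712 / (60000/1001) = 119119/1250 s.
Target frame: (119119/1250) × (25) = 119119/50 ≈ 2382.380 → 2382.
At 25 labels/s: frame 2382 → 00:01:35:07.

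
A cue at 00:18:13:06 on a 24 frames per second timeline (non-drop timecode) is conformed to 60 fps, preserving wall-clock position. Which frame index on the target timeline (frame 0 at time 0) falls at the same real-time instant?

frame 65595

Source frame index: (0×3600 + 18×60 + 13) × 24 + 6 = 26238.
Real time: 26238 / (24) = 4373/4 s.
Target frame: (4373/4) × (60) = 65595.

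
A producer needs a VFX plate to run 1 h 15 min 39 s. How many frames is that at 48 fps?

1 h 15 min 39 s = 4539 s.
Frames = 4539 × 48 = 217872.

217872 frames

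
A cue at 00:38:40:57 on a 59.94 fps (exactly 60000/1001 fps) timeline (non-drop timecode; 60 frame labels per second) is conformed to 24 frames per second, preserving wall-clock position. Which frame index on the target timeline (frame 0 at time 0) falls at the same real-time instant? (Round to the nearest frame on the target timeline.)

Source frame index: (0×3600 + 38×60 + 40) × 60 + 57 = 139257.
Real time: 139257 / (60000/1001) = 46465419/20000 s.
Target frame: (46465419/20000) × (24) = 139396257/2500 ≈ 55758.503 → 55759.

frame 55759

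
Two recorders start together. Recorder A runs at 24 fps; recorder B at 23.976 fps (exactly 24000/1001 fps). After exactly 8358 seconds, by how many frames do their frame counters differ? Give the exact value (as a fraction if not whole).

28656/143 frames

A emits 24 × 8358 = 200592 frames; B emits 24000/1001 × 8358 = 28656000/143.
Difference = 28656/143 frames (≈ 200.3916); B is behind A.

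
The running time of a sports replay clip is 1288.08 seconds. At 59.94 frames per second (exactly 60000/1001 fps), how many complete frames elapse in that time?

77207 frames

Frames = 1288.08 × 60000/1001 = 77284800/1001 ≈ 77207.5924.
Complete frames: 77207.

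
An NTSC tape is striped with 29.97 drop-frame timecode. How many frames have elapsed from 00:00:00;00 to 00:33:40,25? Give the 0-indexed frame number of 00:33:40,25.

60565

Complete 10-minute blocks: 3, each 17982 frames → 53946.
Remaining 3 whole minutes in the current block: 1800 + 2 × 1798 = 5396 frames.
Within the current minute: 40 × 30 + 25 − 2 = 1223 (labels ;00/;01 skipped at this minute). Total = 53946 + 5396 + 1223 = 60565.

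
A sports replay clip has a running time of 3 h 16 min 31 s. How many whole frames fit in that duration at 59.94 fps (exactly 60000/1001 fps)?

706753 frames

3 h 16 min 31 s = 11791 s.
Frames = 11791 × 60000/1001 = 54420000/77 ≈ 706753.2468.
Complete frames: 706753.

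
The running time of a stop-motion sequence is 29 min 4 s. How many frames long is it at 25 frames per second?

29 min 4 s = 1744 s.
Frames = 1744 × 25 = 43600.

43600 frames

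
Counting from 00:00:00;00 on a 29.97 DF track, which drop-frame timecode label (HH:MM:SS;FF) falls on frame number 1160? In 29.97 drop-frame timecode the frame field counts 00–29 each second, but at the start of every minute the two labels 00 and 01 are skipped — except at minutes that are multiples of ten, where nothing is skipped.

00:00:38;20

Each 10-minute DF block holds 10 × 60 × 30 − 9 × 2 = 17982 frames. 1160 ÷ 17982 → 0 full blocks, remainder 1160.
Within the partial block the first minute is 1800 frames and each further minute 1798, so 0 further minute boundaries passed. Total skipped labels = 18 × 0 + 2 × 0 = 0.
Non-drop label index = 1160 + 0 = 1160; at 30 labels/s that is 00:00:38:20, i.e. DF 00:00:38;20.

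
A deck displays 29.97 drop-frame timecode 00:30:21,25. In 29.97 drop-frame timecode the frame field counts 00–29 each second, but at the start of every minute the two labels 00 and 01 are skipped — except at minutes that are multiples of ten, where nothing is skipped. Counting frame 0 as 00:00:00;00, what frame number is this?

Complete 10-minute blocks: 3, each 17982 frames → 53946.
Remaining 0 whole minutes in the current block: 0 frames.
Within the current minute: 21 × 30 + 25 = 655. Total = 53946 + 0 + 655 = 54601.

54601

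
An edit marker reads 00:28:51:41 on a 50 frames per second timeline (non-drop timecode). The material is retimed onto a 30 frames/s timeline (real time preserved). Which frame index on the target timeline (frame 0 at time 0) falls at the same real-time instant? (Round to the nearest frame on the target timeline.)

Source frame index: (0×3600 + 28×60 + 51) × 50 + 41 = 86591.
Real time: 86591 / (50) = 86591/50 s.
Target frame: (86591/50) × (30) = 259773/5 ≈ 51954.600 → 51955.

frame 51955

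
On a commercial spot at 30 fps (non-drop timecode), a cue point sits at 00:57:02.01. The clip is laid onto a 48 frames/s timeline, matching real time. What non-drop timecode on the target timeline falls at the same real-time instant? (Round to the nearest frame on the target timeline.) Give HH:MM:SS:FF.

Source frame index: (0×3600 + 57×60 + 2) × 30 + 1 = 102661.
Real time: 102661 / (30) = 102661/30 s.
Target frame: (102661/30) × (48) = 821288/5 ≈ 164257.600 → 164258.
At 48 labels/s: frame 164258 → 00:57:02:02.

00:57:02:02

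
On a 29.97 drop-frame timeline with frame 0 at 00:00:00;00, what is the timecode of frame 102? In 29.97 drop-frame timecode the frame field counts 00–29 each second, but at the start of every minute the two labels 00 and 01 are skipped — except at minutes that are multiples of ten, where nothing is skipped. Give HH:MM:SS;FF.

Ten DF minutes hold 17982 frames, so frame 102 lies in block 0 (frames 0–17981) with 102 frames into that block.
The block's first minute is 1800 frames and the rest 1798 each; 102 frames reaches minute 0, so 0 × 18 + 0 × 2 = 0 labels have been skipped so far.
Adding those back, label number 102 + 0 = 102 at 30 labels/s is 3 s + 12 f = 0 h 0 min 3 s frame 12, i.e. 00:00:03;12.

00:00:03;12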